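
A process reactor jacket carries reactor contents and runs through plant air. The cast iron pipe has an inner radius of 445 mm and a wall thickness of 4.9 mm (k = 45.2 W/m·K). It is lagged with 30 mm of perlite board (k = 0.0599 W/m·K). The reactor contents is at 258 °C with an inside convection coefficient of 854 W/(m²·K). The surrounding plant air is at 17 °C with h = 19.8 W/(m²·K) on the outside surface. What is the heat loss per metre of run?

Per-layer cylindrical resistances, series-summed:
R_inner film = 1/(h_i·2πr₁L) = 1/(854×2π×0.445×1) = 4.188×10^-4 K/W
R_cast iron pipe wall = ln(449.9/445)/(2π×45.2×1) = 3.856×10^-5 K/W
R_perlite board = ln(479.9/449.9)/(2π×0.0599×1) = 0.1715 K/W
R_outer film = 1/(h_o·2πr_oL) = 1/(19.8×2π×0.4799×1) = 0.01675 K/W
R_total = 0.1887 K/W
Q = ΔT/R_total = 241/0.1887

q′ ≈ 1280 W/m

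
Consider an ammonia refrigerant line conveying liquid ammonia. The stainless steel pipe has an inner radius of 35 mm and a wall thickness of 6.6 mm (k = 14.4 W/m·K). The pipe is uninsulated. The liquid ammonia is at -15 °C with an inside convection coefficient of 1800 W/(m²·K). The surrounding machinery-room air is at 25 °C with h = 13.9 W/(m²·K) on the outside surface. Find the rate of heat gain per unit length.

q′ ≈ 143 W/m

Per-layer cylindrical resistances, series-summed:
R_inner film = 1/(h_i·2πr₁L) = 1/(1800×2π×0.035×1) = 0.002526 K/W
R_stainless steel pipe wall = ln(41.6/35)/(2π×14.4×1) = 0.001909 K/W
R_outer film = 1/(h_o·2πr_oL) = 1/(13.9×2π×0.0416×1) = 0.2752 K/W
R_total = 0.2797 K/W
Q = ΔT/R_total = 40/0.2797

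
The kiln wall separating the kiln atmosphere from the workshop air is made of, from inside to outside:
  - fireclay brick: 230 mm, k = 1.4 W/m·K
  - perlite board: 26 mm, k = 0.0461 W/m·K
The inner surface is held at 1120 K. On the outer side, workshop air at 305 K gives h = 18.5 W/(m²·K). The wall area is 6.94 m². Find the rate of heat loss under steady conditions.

Model the wall as resistances in series:
R_fireclay brick = L/(kA) = 0.23/(1.4×6.94) = 0.02367 K/W
R_perlite board = L/(kA) = 0.026/(0.0461×6.94) = 0.08127 K/W
R_outer film = 1/(h_o·A) = 1/(18.5×6.94) = 0.007789 K/W
R_total = 0.1127 K/W
Q = ΔT / R_total = 815 / 0.1127

Q ≈ 7230 W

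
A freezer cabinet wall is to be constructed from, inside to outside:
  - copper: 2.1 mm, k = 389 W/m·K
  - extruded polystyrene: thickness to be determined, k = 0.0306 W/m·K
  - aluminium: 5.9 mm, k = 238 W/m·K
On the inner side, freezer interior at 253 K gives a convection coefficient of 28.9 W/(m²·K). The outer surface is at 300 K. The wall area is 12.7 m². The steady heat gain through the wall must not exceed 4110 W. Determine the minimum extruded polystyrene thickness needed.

Thermal resistances in series:
R_inner film = 1/(h_i·A) = 1/(28.9×12.7) = 0.002725 K/W
R_copper = L/(kA) = 0.0021/(389×12.7) = 4.251×10^-7 K/W
R_aluminium = L/(kA) = 0.0059/(238×12.7) = 1.952×10^-6 K/W
Sum of the known resistances R_other = 0.002727 K/W
Required total resistance R_tot = ΔT/Q_allow = 47/4110 = 0.01144 K/W
R_extruded polystyrene = R_tot − R_other = 0.008709 K/W
L = R·k·A = 0.008709×0.0306×12.7

L ≈ 3.38 mm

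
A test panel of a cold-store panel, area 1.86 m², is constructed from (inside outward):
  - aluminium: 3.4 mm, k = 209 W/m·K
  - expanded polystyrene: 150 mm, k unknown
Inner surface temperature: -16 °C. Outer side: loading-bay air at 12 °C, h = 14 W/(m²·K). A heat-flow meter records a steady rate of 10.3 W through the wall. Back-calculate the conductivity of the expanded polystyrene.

Treating each layer as a thermal resistance in series:
R_aluminium = L/(kA) = 0.0034/(209×1.86) = 8.746×10^-6 K/W
R_outer film = 1/(h_o·A) = 1/(14×1.86) = 0.0384 K/W
Sum of known resistances R_other = 0.03841 K/W
Total R = ΔT/Q = 28/10.3 = 2.718 K/W
R_expanded polystyrene = R_total − R_other = 2.68 K/W
k = L/(R·A) = 0.15/(2.68×1.86)

k ≈ 0.0301 W/(m·K)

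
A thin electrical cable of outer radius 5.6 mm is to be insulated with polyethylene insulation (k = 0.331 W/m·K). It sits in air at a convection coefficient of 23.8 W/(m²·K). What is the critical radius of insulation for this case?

For a cylinder r_cr = k/h = 0.331/23.8
r_cr = 13.9 mm; since the bare radius (5.6 mm) is below r_cr, adding a thin layer of insulation will *increase* heat loss.

r_cr ≈ 13.9 mm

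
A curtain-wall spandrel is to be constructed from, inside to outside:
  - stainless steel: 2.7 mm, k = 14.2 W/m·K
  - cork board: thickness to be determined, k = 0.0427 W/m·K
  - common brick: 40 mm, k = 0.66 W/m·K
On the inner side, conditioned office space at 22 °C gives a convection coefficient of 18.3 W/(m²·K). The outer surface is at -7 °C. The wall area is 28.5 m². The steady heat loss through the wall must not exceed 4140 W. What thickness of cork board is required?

Series thermal resistances:
R_inner film = 1/(h_i·A) = 1/(18.3×28.5) = 0.001917 K/W
R_stainless steel = L/(kA) = 0.0027/(14.2×28.5) = 6.672×10^-6 K/W
R_common brick = L/(kA) = 0.04/(0.66×28.5) = 0.002127 K/W
Sum of the known resistances R_other = 0.004051 K/W
Required total resistance R_tot = ΔT/Q_allow = 29/4140 = 0.007005 K/W
R_cork board = R_tot − R_other = 0.002954 K/W
L = R·k·A = 0.002954×0.0427×28.5

L ≈ 3.6 mm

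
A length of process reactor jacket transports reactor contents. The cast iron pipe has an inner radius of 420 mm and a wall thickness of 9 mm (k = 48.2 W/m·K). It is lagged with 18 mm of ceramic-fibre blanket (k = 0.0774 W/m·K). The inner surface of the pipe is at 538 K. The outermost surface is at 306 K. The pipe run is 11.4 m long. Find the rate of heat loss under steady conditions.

Q ≈ 31300 W

Cylindrical conduction, so R = ln(r₂/r₁)/(2πkL) per layer, in series:
R_cast iron pipe wall = ln(429/420)/(2π×48.2×11.4) = 6.141×10^-6 K/W
R_ceramic-fibre blanket = ln(447/429)/(2π×0.0774×11.4) = 0.007414 K/W
R_total = 0.00742 K/W
Q = ΔT/R_total = 232/0.00742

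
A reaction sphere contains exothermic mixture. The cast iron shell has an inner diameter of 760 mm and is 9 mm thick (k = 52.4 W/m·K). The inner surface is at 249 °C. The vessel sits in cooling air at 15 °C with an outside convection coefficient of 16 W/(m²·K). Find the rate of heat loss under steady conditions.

Q ≈ 7100 W

Spherical conduction: R = (1/r_in − 1/r_out)/(4πk) per layer; series-sum.
R_cast iron shell = (1/0.38 − 1/0.389)/(4π×52.4) = 9.246×10^-5 K/W
R_outer film = 1/(h·4πr_o²) = 1/(16×4π×0.389²) = 0.03287 K/W
R_total = 0.03296 K/W
Q = ΔT/R_total = 234/0.03296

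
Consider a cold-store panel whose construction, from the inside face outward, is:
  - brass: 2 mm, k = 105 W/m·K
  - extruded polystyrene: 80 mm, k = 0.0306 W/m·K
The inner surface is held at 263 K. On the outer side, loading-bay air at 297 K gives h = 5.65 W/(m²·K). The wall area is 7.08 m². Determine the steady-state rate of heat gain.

Q ≈ 86.2 W

Using the resistance-network approach (series):
R_brass = L/(kA) = 0.002/(105×7.08) = 2.69×10^-6 K/W
R_extruded polystyrene = L/(kA) = 0.08/(0.0306×7.08) = 0.3693 K/W
R_outer film = 1/(h_o·A) = 1/(5.65×7.08) = 0.025 K/W
R_total = 0.3943 K/W
Q = ΔT / R_total = 34 / 0.3943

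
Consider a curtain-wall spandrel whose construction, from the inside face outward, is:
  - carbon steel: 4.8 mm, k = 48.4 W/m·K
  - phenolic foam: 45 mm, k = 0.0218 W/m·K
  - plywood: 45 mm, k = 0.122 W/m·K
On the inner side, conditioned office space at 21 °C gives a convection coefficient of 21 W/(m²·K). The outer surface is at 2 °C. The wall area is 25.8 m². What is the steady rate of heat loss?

Thermal resistances in series:
R_inner film = 1/(h_i·A) = 1/(21×25.8) = 0.001846 K/W
R_carbon steel = L/(kA) = 0.0048/(48.4×25.8) = 3.844×10^-6 K/W
R_phenolic foam = L/(kA) = 0.045/(0.0218×25.8) = 0.08001 K/W
R_plywood = L/(kA) = 0.045/(0.122×25.8) = 0.0143 K/W
R_total = 0.09615 K/W
Q = ΔT / R_total = 19 / 0.09615

Q ≈ 198 W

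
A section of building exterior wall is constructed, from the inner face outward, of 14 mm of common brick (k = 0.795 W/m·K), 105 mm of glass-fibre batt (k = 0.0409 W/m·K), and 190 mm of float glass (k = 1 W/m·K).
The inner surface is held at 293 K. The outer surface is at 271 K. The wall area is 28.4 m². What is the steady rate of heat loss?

Q ≈ 225 W

Series thermal resistances:
R_common brick = L/(kA) = 0.014/(0.795×28.4) = 6.201×10^-4 K/W
R_glass-fibre batt = L/(kA) = 0.105/(0.0409×28.4) = 0.0904 K/W
R_float glass = L/(kA) = 0.19/(1×28.4) = 0.00669 K/W
R_total = 0.09771 K/W
Q = ΔT / R_total = 22 / 0.09771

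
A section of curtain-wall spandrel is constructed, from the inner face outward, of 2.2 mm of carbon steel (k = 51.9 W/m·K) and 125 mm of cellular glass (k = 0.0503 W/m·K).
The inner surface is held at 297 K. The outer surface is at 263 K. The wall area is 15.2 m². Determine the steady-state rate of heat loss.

Treating each layer as a thermal resistance in series:
R_carbon steel = L/(kA) = 0.0022/(51.9×15.2) = 2.789×10^-6 K/W
R_cellular glass = L/(kA) = 0.125/(0.0503×15.2) = 0.1635 K/W
R_total = 0.1635 K/W
Q = ΔT / R_total = 34 / 0.1635

Q ≈ 208 W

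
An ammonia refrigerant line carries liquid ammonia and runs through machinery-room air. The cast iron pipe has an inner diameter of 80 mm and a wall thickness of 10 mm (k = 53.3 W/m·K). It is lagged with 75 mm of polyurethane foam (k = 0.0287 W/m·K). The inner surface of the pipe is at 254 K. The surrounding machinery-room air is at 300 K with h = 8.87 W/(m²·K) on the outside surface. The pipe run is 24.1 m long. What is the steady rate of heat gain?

Cylindrical conduction, so R = ln(r₂/r₁)/(2πkL) per layer, in series:
R_cast iron pipe wall = ln(50/40)/(2π×53.3×24.1) = 2.765×10^-5 K/W
R_polyurethane foam = ln(125/50)/(2π×0.0287×24.1) = 0.2108 K/W
R_outer film = 1/(h_o·2πr_oL) = 1/(8.87×2π×0.125×24.1) = 0.005956 K/W
R_total = 0.2168 K/W
Q = ΔT/R_total = 46/0.2168

Q ≈ 212 W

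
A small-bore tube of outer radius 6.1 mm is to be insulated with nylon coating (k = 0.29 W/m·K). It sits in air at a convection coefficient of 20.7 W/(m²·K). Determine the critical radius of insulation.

r_cr ≈ 14 mm

For a cylinder r_cr = k/h = 0.29/20.7
r_cr = 14 mm; since the bare radius (6.1 mm) is below r_cr, adding a thin layer of insulation will *increase* heat loss.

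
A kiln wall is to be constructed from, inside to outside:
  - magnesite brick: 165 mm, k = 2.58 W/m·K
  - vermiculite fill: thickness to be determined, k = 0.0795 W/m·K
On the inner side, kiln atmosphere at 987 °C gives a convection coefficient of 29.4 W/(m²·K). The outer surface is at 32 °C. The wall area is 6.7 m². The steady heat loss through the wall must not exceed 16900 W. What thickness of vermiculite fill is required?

L ≈ 22.3 mm

Series thermal resistances:
R_inner film = 1/(h_i·A) = 1/(29.4×6.7) = 0.005077 K/W
R_magnesite brick = L/(kA) = 0.165/(2.58×6.7) = 0.009545 K/W
Sum of the known resistances R_other = 0.01462 K/W
Required total resistance R_tot = ΔT/Q_allow = 955/16900 = 0.05651 K/W
R_vermiculite fill = R_tot − R_other = 0.04189 K/W
L = R·k·A = 0.04189×0.0795×6.7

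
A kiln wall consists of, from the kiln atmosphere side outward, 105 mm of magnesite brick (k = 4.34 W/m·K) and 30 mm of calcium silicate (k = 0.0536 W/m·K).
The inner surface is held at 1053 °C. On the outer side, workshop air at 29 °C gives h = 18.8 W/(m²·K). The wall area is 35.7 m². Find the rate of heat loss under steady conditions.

Series thermal resistances:
R_magnesite brick = L/(kA) = 0.105/(4.34×35.7) = 6.777×10^-4 K/W
R_calcium silicate = L/(kA) = 0.03/(0.0536×35.7) = 0.01568 K/W
R_outer film = 1/(h_o·A) = 1/(18.8×35.7) = 0.00149 K/W
R_total = 0.01785 K/W
Q = ΔT / R_total = 1024 / 0.01785

Q ≈ 57400 W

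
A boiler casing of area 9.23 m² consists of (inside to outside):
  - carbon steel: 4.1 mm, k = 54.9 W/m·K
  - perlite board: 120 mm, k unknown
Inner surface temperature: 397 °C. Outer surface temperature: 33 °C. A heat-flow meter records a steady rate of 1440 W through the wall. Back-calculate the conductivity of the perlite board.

Treating each layer as a thermal resistance in series:
R_carbon steel = L/(kA) = 0.0041/(54.9×9.23) = 8.091×10^-6 K/W
Sum of known resistances R_other = 8.091×10^-6 K/W
Total R = ΔT/Q = 364/1440 = 0.2528 K/W
R_perlite board = R_total − R_other = 0.2528 K/W
k = L/(R·A) = 0.12/(0.2528×9.23)

k ≈ 0.0514 W/(m·K)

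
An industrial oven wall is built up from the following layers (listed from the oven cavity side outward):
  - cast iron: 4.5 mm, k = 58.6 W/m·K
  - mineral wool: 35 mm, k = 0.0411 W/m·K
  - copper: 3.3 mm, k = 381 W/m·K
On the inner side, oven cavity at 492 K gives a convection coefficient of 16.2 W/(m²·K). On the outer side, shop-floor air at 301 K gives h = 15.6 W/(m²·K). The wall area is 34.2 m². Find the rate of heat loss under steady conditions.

Thermal resistances in series:
R_inner film = 1/(h_i·A) = 1/(16.2×34.2) = 0.001805 K/W
R_cast iron = L/(kA) = 0.0045/(58.6×34.2) = 2.245×10^-6 K/W
R_mineral wool = L/(kA) = 0.035/(0.0411×34.2) = 0.0249 K/W
R_copper = L/(kA) = 0.0033/(381×34.2) = 2.533×10^-7 K/W
R_outer film = 1/(h_o·A) = 1/(15.6×34.2) = 0.001874 K/W
R_total = 0.02858 K/W
Q = ΔT / R_total = 191 / 0.02858

Q ≈ 6680 W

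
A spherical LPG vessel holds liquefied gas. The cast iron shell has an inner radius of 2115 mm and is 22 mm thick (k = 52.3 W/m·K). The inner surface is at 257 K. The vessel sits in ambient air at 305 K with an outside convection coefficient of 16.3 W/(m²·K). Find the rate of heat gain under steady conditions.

Q ≈ 44600 W

For a spherical shell R = (1/r₁ − 1/r₂)/(4πk); film R = 1/(h·4πr²). In series:
R_cast iron shell = (1/2.115 − 1/2.137)/(4π×52.3) = 7.406×10^-6 K/W
R_outer film = 1/(h·4πr_o²) = 1/(16.3×4π×2.137²) = 0.001069 K/W
R_total = 0.001076 K/W
Q = ΔT/R_total = 48/0.001076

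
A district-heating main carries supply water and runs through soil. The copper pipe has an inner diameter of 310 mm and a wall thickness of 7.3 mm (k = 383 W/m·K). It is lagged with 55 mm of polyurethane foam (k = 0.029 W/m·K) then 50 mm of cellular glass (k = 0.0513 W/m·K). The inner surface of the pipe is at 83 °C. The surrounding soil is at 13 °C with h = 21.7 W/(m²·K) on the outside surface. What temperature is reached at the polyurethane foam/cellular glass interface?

T ≈ 33.6 °C

For a radial system each layer contributes R = ln(r_out/r_in)/(2πkL); films add R = 1/(hA).
R_copper pipe wall = ln(162.3/155)/(2π×383×1) = 1.912×10^-5 K/W
R_polyurethane foam = ln(217.3/162.3)/(2π×0.029×1) = 1.602 K/W
R_cellular glass = ln(267.3/217.3)/(2π×0.0513×1) = 0.6425 K/W
R_outer film = 1/(h_o·2πr_oL) = 1/(21.7×2π×0.2673×1) = 0.02744 K/W
R_total = 2.272 K/W
Q = ΔT/R_total = 70/2.272
Q = 30.8 W/m
T_interface = T_inner − Q·ΣR(inner→interface) = 83 − 30.8×1.602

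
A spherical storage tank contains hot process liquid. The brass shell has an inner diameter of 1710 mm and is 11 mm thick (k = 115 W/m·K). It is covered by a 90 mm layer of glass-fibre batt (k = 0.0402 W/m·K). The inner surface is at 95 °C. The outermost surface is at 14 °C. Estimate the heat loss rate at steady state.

Spherical conduction: R = (1/r_in − 1/r_out)/(4πk) per layer; series-sum.
R_brass shell = (1/0.855 − 1/0.866)/(4π×115) = 1.028×10^-5 K/W
R_glass-fibre batt = (1/0.866 − 1/0.956)/(4π×0.0402) = 0.2152 K/W
R_total = 0.2152 K/W
Q = ΔT/R_total = 81/0.2152

Q ≈ 376 W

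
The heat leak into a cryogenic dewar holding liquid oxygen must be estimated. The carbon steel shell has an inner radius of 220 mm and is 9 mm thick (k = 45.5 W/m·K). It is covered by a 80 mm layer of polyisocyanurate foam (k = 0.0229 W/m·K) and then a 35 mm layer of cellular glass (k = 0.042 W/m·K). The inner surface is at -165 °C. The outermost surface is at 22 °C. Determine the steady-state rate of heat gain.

Each spherical layer contributes R = (1/r_i − 1/r_o)/(4πk):
R_carbon steel shell = (1/0.22 − 1/0.229)/(4π×45.5) = 3.124×10^-4 K/W
R_polyisocyanurate foam = (1/0.229 − 1/0.309)/(4π×0.0229) = 3.929 K/W
R_cellular glass = (1/0.309 − 1/0.344)/(4π×0.042) = 0.6239 K/W
R_total = 4.553 K/W
Q = ΔT/R_total = 187/4.553

Q ≈ 41.1 W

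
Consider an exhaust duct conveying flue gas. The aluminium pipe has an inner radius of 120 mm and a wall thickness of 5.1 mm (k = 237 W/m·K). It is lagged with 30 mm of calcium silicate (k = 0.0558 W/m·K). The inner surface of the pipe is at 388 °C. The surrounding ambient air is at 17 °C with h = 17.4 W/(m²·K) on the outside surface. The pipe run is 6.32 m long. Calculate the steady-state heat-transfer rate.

For a radial system each layer contributes R = ln(r_out/r_in)/(2πkL); films add R = 1/(hA).
R_aluminium pipe wall = ln(125.1/120)/(2π×237×6.32) = 4.423×10^-6 K/W
R_calcium silicate = ln(155.1/125.1)/(2π×0.0558×6.32) = 0.09701 K/W
R_outer film = 1/(h_o·2πr_oL) = 1/(17.4×2π×0.1551×6.32) = 0.009331 K/W
R_total = 0.1063 K/W
Q = ΔT/R_total = 371/0.1063

Q ≈ 3490 W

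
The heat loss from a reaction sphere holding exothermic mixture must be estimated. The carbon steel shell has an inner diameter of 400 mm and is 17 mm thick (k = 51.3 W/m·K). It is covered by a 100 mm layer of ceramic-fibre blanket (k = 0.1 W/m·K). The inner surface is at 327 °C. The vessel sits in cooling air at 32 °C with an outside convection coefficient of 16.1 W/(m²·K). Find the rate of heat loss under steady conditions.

For a spherical shell R = (1/r₁ − 1/r₂)/(4πk); film R = 1/(h·4πr²). In series:
R_carbon steel shell = (1/0.2 − 1/0.217)/(4π×51.3) = 6.076×10^-4 K/W
R_ceramic-fibre blanket = (1/0.217 − 1/0.317)/(4π×0.1) = 1.157 K/W
R_outer film = 1/(h·4πr_o²) = 1/(16.1×4π×0.317²) = 0.04919 K/W
R_total = 1.207 K/W
Q = ΔT/R_total = 295/1.207

Q ≈ 244 W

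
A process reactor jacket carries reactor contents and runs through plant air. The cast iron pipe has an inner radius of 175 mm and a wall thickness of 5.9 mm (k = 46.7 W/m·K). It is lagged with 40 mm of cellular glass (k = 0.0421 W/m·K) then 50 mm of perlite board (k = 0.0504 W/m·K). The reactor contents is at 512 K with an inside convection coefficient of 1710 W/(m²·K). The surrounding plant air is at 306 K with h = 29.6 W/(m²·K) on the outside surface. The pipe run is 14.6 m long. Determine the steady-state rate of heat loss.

Cylindrical conduction, so R = ln(r₂/r₁)/(2πkL) per layer, in series:
R_inner film = 1/(h_i·2πr₁L) = 1/(1710×2π×0.175×14.6) = 3.643×10^-5 K/W
R_cast iron pipe wall = ln(180.9/175)/(2π×46.7×14.6) = 7.74×10^-6 K/W
R_cellular glass = ln(220.9/180.9)/(2π×0.0421×14.6) = 0.05173 K/W
R_perlite board = ln(270.9/220.9)/(2π×0.0504×14.6) = 0.04413 K/W
R_outer film = 1/(h_o·2πr_oL) = 1/(29.6×2π×0.2709×14.6) = 0.001359 K/W
R_total = 0.09726 K/W
Q = ΔT/R_total = 206/0.09726

Q ≈ 2120 W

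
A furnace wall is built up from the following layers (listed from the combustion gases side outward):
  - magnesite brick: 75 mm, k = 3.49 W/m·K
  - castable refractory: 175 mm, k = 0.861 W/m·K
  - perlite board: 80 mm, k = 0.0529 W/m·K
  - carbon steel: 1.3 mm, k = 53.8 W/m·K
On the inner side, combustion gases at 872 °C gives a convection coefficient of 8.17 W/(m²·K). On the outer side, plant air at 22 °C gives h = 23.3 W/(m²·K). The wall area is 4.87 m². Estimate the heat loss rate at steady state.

Using the resistance-network approach (series):
R_inner film = 1/(h_i·A) = 1/(8.17×4.87) = 0.02513 K/W
R_magnesite brick = L/(kA) = 0.075/(3.49×4.87) = 0.004413 K/W
R_castable refractory = L/(kA) = 0.175/(0.861×4.87) = 0.04174 K/W
R_perlite board = L/(kA) = 0.08/(0.0529×4.87) = 0.3105 K/W
R_carbon steel = L/(kA) = 0.0013/(53.8×4.87) = 4.962×10^-6 K/W
R_outer film = 1/(h_o·A) = 1/(23.3×4.87) = 0.008813 K/W
R_total = 0.3906 K/W
Q = ΔT / R_total = 850 / 0.3906

Q ≈ 2180 W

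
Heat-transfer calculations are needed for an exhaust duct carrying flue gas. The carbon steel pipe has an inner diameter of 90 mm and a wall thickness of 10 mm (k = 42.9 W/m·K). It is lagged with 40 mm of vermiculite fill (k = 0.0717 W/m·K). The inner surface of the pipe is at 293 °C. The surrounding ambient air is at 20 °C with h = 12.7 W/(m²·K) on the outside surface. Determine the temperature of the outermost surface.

T ≈ 46.8 °C

For a radial system each layer contributes R = ln(r_out/r_in)/(2πkL); films add R = 1/(hA).
R_carbon steel pipe wall = ln(55/45)/(2π×42.9×1) = 7.445×10^-4 K/W
R_vermiculite fill = ln(95/55)/(2π×0.0717×1) = 1.213 K/W
R_outer film = 1/(h_o·2πr_oL) = 1/(12.7×2π×0.095×1) = 0.1319 K/W
R_total = 1.346 K/W
Q = ΔT/R_total = 273/1.346
Q = 203 W/m
T_interface = T_inner − Q·ΣR(inner→interface) = 293 − 203×1.214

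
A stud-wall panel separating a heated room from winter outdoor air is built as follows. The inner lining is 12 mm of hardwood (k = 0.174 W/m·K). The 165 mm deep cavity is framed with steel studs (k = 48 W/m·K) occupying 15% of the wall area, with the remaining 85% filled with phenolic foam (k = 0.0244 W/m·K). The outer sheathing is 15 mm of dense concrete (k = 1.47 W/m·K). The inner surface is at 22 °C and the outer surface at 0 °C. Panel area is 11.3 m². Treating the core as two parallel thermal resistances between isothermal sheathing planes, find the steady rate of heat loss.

Q ≈ 2440 W

Sheathing layers in series; stud and cavity paths in parallel between them.
R_inner = 0.012/(0.174×11.3) = 0.006103 K/W
R_stud  = 0.165/(48×0.15×11.3) = 0.002028 K/W
R_cav   = 0.165/(0.0244×0.85×11.3) = 0.704 K/W
1/R_core = 1/R_stud + 1/R_cav → R_core = 0.002022 K/W
R_outer = 0.015/(1.47×11.3) = 9.03×10^-4 K/W
R_total = 0.009028 K/W
Q = ΔT/R_total = 22/0.009028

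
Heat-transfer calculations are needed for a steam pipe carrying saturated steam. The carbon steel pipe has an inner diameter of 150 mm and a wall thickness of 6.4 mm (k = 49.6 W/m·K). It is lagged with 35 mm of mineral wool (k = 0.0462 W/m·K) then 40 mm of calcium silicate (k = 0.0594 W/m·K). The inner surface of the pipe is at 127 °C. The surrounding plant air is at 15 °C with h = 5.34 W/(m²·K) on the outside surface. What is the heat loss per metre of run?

q′ ≈ 50.6 W/m

Radial resistances (cylindrical: R_cond = ln(r_o/r_i)/(2πkL), R_conv = 1/(h·2πrL)):
R_carbon steel pipe wall = ln(81.4/75)/(2π×49.6×1) = 2.628×10^-4 K/W
R_mineral wool = ln(116.4/81.4)/(2π×0.0462×1) = 1.232 K/W
R_calcium silicate = ln(156.4/116.4)/(2π×0.0594×1) = 0.7914 K/W
R_outer film = 1/(h_o·2πr_oL) = 1/(5.34×2π×0.1564×1) = 0.1906 K/W
R_total = 2.214 K/W
Q = ΔT/R_total = 112/2.214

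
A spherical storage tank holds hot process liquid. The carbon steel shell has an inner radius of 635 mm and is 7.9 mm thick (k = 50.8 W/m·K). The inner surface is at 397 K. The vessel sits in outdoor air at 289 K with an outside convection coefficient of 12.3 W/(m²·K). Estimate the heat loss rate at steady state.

Q ≈ 6890 W

For a spherical shell R = (1/r₁ − 1/r₂)/(4πk); film R = 1/(h·4πr²). In series:
R_carbon steel shell = (1/0.635 − 1/0.6429)/(4π×50.8) = 3.031×10^-5 K/W
R_outer film = 1/(h·4πr_o²) = 1/(12.3×4π×0.6429²) = 0.01565 K/W
R_total = 0.01568 K/W
Q = ΔT/R_total = 108/0.01568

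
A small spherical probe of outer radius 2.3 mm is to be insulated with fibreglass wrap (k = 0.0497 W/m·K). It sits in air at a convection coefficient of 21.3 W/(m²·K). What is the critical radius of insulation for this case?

r_cr ≈ 4.67 mm

For a sphere r_cr = 2k/h = 2×0.0497/21.3
r_cr = 4.67 mm; since the bare radius (2.3 mm) is below r_cr, adding a thin layer of insulation will *increase* heat loss.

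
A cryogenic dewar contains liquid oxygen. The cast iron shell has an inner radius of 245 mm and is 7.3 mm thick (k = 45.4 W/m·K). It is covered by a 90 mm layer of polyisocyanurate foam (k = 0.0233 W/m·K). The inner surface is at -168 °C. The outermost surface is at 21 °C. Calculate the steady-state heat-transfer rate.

Q ≈ 53.1 W

Radial (spherical) resistances in series:
R_cast iron shell = (1/0.245 − 1/0.2523)/(4π×45.4) = 2.07×10^-4 K/W
R_polyisocyanurate foam = (1/0.2523 − 1/0.3423)/(4π×0.0233) = 3.559 K/W
R_total = 3.559 K/W
Q = ΔT/R_total = 189/3.559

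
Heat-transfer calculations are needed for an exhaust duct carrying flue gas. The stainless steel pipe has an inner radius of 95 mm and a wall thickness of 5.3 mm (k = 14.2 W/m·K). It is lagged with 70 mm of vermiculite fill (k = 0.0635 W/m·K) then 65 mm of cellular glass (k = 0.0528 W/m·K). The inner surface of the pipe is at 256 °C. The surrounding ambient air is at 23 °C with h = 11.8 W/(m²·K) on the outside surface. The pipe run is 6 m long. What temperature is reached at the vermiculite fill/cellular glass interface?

Treating each annulus and film as a series resistance:
R_stainless steel pipe wall = ln(100.3/95)/(2π×14.2×6) = 1.014×10^-4 K/W
R_vermiculite fill = ln(170.3/100.3)/(2π×0.0635×6) = 0.2211 K/W
R_cellular glass = ln(235.3/170.3)/(2π×0.0528×6) = 0.1624 K/W
R_outer film = 1/(h_o·2πr_oL) = 1/(11.8×2π×0.2353×6) = 0.009554 K/W
R_total = 0.3932 K/W
Q = ΔT/R_total = 233/0.3932
Q = 593 W
T_interface = T_inner − Q·ΣR(inner→interface) = 256 − 593×0.2212

T ≈ 125 °C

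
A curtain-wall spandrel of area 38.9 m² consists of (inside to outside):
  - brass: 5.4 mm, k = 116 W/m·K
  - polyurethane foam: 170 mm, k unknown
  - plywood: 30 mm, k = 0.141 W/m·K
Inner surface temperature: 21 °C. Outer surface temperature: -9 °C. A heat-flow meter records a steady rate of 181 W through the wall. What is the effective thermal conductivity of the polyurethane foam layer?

k ≈ 0.0273 W/(m·K)

Thermal resistances in series:
R_brass = L/(kA) = 0.0054/(116×38.9) = 1.197×10^-6 K/W
R_plywood = L/(kA) = 0.03/(0.141×38.9) = 0.00547 K/W
Sum of known resistances R_other = 0.005471 K/W
Total R = ΔT/Q = 30/181 = 0.1657 K/W
R_polyurethane foam = R_total − R_other = 0.1603 K/W
k = L/(R·A) = 0.17/(0.1603×38.9)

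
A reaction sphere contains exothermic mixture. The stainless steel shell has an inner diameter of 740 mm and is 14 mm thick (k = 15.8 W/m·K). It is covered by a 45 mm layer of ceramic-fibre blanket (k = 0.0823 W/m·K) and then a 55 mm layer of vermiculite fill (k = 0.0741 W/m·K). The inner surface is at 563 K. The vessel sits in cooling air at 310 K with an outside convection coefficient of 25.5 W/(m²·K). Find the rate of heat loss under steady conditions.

Q ≈ 450 W

For a spherical shell R = (1/r₁ − 1/r₂)/(4πk); film R = 1/(h·4πr²). In series:
R_stainless steel shell = (1/0.37 − 1/0.384)/(4π×15.8) = 4.963×10^-4 K/W
R_ceramic-fibre blanket = (1/0.384 − 1/0.429)/(4π×0.0823) = 0.2641 K/W
R_vermiculite fill = (1/0.429 − 1/0.484)/(4π×0.0741) = 0.2845 K/W
R_outer film = 1/(h·4πr_o²) = 1/(25.5×4π×0.484²) = 0.01332 K/W
R_total = 0.5624 K/W
Q = ΔT/R_total = 253/0.5624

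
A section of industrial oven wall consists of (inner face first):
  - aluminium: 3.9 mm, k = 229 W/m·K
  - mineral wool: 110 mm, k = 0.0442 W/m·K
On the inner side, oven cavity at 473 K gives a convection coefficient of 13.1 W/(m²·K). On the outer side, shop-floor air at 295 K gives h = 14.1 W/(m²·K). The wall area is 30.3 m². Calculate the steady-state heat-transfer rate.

Q ≈ 2050 W

Treating each layer as a thermal resistance in series:
R_inner film = 1/(h_i·A) = 1/(13.1×30.3) = 0.002519 K/W
R_aluminium = L/(kA) = 0.0039/(229×30.3) = 5.621×10^-7 K/W
R_mineral wool = L/(kA) = 0.11/(0.0442×30.3) = 0.08213 K/W
R_outer film = 1/(h_o·A) = 1/(14.1×30.3) = 0.002341 K/W
R_total = 0.087 K/W
Q = ΔT / R_total = 178 / 0.087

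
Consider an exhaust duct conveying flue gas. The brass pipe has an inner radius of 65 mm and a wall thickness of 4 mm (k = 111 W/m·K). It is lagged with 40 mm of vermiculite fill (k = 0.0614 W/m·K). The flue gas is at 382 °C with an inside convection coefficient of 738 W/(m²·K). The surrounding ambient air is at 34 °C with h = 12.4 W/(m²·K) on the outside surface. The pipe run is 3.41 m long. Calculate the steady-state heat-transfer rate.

Cylindrical conduction, so R = ln(r₂/r₁)/(2πkL) per layer, in series:
R_inner film = 1/(h_i·2πr₁L) = 1/(738×2π×0.065×3.41) = 9.73×10^-4 K/W
R_brass pipe wall = ln(69/65)/(2π×111×3.41) = 2.511×10^-5 K/W
R_vermiculite fill = ln(109/69)/(2π×0.0614×3.41) = 0.3476 K/W
R_outer film = 1/(h_o·2πr_oL) = 1/(12.4×2π×0.109×3.41) = 0.03453 K/W
R_total = 0.3831 K/W
Q = ΔT/R_total = 348/0.3831

Q ≈ 908 W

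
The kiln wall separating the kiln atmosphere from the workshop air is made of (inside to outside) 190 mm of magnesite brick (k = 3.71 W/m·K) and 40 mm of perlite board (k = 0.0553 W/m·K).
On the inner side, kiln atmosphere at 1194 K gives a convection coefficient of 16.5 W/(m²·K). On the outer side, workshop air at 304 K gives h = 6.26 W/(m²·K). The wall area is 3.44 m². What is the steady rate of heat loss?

Thermal resistances in series:
R_inner film = 1/(h_i·A) = 1/(16.5×3.44) = 0.01762 K/W
R_magnesite brick = L/(kA) = 0.19/(3.71×3.44) = 0.01489 K/W
R_perlite board = L/(kA) = 0.04/(0.0553×3.44) = 0.2103 K/W
R_outer film = 1/(h_o·A) = 1/(6.26×3.44) = 0.04644 K/W
R_total = 0.2892 K/W
Q = ΔT / R_total = 890 / 0.2892

Q ≈ 3080 W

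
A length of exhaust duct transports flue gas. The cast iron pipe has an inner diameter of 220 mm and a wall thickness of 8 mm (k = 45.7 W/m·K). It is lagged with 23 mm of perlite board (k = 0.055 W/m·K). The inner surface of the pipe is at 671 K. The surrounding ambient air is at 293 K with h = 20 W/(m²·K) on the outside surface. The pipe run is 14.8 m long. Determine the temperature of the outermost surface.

Per-layer cylindrical resistances, series-summed:
R_cast iron pipe wall = ln(118/110)/(2π×45.7×14.8) = 1.652×10^-5 K/W
R_perlite board = ln(141/118)/(2π×0.055×14.8) = 0.03482 K/W
R_outer film = 1/(h_o·2πr_oL) = 1/(20×2π×0.141×14.8) = 0.003813 K/W
R_total = 0.03865 K/W
Q = ΔT/R_total = 378/0.03865
Q = 9780 W
T_interface = T_inner − Q·ΣR(inner→interface) = 671 − 9780×0.03483

T ≈ 330 K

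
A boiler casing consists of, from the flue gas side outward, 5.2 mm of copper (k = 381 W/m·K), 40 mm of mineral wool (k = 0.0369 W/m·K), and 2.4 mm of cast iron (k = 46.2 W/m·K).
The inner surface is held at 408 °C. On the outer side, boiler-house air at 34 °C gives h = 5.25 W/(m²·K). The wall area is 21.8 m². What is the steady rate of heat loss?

Thermal resistances in series:
R_copper = L/(kA) = 0.0052/(381×21.8) = 6.261×10^-7 K/W
R_mineral wool = L/(kA) = 0.04/(0.0369×21.8) = 0.04973 K/W
R_cast iron = L/(kA) = 0.0024/(46.2×21.8) = 2.383×10^-6 K/W
R_outer film = 1/(h_o·A) = 1/(5.25×21.8) = 0.008737 K/W
R_total = 0.05847 K/W
Q = ΔT / R_total = 374 / 0.05847

Q ≈ 6400 W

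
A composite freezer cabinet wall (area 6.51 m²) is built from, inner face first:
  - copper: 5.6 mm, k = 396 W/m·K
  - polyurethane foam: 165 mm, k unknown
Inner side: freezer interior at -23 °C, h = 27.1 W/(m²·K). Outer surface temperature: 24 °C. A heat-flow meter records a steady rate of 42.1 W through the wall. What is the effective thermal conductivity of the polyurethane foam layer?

Model the wall as resistances in series:
R_inner film = 1/(h_i·A) = 1/(27.1×6.51) = 0.005668 K/W
R_copper = L/(kA) = 0.0056/(396×6.51) = 2.172×10^-6 K/W
Sum of known resistances R_other = 0.00567 K/W
Total R = ΔT/Q = 47/42.1 = 1.116 K/W
R_polyurethane foam = R_total − R_other = 1.111 K/W
k = L/(R·A) = 0.165/(1.111×6.51)

k ≈ 0.0228 W/(m·K)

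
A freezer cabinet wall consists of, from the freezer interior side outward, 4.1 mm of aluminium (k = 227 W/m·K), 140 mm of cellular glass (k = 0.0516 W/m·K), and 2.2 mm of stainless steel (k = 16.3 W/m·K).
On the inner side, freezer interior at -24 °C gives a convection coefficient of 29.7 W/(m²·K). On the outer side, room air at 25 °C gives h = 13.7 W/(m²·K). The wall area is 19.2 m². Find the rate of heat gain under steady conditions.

Using the resistance-network approach (series):
R_inner film = 1/(h_i·A) = 1/(29.7×19.2) = 0.001754 K/W
R_aluminium = L/(kA) = 0.0041/(227×19.2) = 9.407×10^-7 K/W
R_cellular glass = L/(kA) = 0.14/(0.0516×19.2) = 0.1413 K/W
R_stainless steel = L/(kA) = 0.0022/(16.3×19.2) = 7.03×10^-6 K/W
R_outer film = 1/(h_o·A) = 1/(13.7×19.2) = 0.003802 K/W
R_total = 0.1469 K/W
Q = ΔT / R_total = 49 / 0.1469

Q ≈ 334 W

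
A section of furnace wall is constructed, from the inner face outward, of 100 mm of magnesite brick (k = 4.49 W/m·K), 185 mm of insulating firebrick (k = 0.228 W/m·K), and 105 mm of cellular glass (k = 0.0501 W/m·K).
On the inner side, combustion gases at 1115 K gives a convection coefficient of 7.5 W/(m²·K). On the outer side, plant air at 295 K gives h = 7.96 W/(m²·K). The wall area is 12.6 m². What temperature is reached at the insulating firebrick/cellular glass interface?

T ≈ 866 K

Thermal resistances in series:
R_inner film = 1/(h_i·A) = 1/(7.5×12.6) = 0.01058 K/W
R_magnesite brick = L/(kA) = 0.1/(4.49×12.6) = 0.001768 K/W
R_insulating firebrick = L/(kA) = 0.185/(0.228×12.6) = 0.0644 K/W
R_cellular glass = L/(kA) = 0.105/(0.0501×12.6) = 0.1663 K/W
R_outer film = 1/(h_o·A) = 1/(7.96×12.6) = 0.00997 K/W
R_total = 0.2531 K/W;  Q = ΔT/R_total = 820/0.2531 = 3240 W
T_interface = T_inner − Q·ΣR(inner→interface) = 1115 − 3240×0.07675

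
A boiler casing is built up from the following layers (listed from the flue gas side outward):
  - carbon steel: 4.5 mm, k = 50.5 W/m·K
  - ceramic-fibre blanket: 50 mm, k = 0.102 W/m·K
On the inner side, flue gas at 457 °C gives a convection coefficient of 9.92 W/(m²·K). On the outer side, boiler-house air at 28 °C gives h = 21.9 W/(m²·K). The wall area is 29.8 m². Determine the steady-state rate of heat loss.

Q ≈ 20100 W

Thermal resistances in series:
R_inner film = 1/(h_i·A) = 1/(9.92×29.8) = 0.003383 K/W
R_carbon steel = L/(kA) = 0.0045/(50.5×29.8) = 2.99×10^-6 K/W
R_ceramic-fibre blanket = L/(kA) = 0.05/(0.102×29.8) = 0.01645 K/W
R_outer film = 1/(h_o·A) = 1/(21.9×29.8) = 0.001532 K/W
R_total = 0.02137 K/W
Q = ΔT / R_total = 429 / 0.02137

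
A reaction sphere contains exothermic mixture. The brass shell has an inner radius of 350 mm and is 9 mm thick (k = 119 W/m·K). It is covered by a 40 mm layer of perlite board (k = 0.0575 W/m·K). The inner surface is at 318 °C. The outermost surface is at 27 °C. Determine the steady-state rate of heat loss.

For a spherical shell R = (1/r₁ − 1/r₂)/(4πk); film R = 1/(h·4πr²). In series:
R_brass shell = (1/0.35 − 1/0.359)/(4π×119) = 4.79×10^-5 K/W
R_perlite board = (1/0.359 − 1/0.399)/(4π×0.0575) = 0.3865 K/W
R_total = 0.3865 K/W
Q = ΔT/R_total = 291/0.3865

Q ≈ 753 W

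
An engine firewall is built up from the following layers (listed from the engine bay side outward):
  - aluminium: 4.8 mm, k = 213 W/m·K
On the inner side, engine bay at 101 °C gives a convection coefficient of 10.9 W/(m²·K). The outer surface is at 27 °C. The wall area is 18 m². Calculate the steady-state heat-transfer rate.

Q ≈ 14500 W

Thermal resistances in series:
R_inner film = 1/(h_i·A) = 1/(10.9×18) = 0.005097 K/W
R_aluminium = L/(kA) = 0.0048/(213×18) = 1.252×10^-6 K/W
R_total = 0.005098 K/W
Q = ΔT / R_total = 74 / 0.005098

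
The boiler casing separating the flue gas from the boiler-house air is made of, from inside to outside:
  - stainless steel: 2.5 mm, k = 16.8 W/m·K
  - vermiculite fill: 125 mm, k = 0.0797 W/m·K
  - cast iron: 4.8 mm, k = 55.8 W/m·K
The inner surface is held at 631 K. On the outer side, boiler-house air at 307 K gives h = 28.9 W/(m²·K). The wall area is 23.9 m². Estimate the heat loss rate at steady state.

Q ≈ 4830 W

Series thermal resistances:
R_stainless steel = L/(kA) = 0.0025/(16.8×23.9) = 6.226×10^-6 K/W
R_vermiculite fill = L/(kA) = 0.125/(0.0797×23.9) = 0.06562 K/W
R_cast iron = L/(kA) = 0.0048/(55.8×23.9) = 3.599×10^-6 K/W
R_outer film = 1/(h_o·A) = 1/(28.9×23.9) = 0.001448 K/W
R_total = 0.06708 K/W
Q = ΔT / R_total = 324 / 0.06708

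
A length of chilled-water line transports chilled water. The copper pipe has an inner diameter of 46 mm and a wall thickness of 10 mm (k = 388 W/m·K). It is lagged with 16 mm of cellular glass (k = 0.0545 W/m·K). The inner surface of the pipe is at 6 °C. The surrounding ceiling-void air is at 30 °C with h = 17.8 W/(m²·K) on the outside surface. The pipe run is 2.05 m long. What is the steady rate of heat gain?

Q ≈ 36.8 W

For a radial system each layer contributes R = ln(r_out/r_in)/(2πkL); films add R = 1/(hA).
R_copper pipe wall = ln(33/23)/(2π×388×2.05) = 7.224×10^-5 K/W
R_cellular glass = ln(49/33)/(2π×0.0545×2.05) = 0.5631 K/W
R_outer film = 1/(h_o·2πr_oL) = 1/(17.8×2π×0.049×2.05) = 0.08901 K/W
R_total = 0.6522 K/W
Q = ΔT/R_total = 24/0.6522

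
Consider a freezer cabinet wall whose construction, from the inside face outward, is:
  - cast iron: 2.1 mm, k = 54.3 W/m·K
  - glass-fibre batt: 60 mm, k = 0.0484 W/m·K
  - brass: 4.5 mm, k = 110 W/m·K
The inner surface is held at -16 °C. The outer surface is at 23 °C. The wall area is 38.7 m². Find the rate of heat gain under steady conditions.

Q ≈ 1220 W

Series thermal resistances:
R_cast iron = L/(kA) = 0.0021/(54.3×38.7) = 9.993×10^-7 K/W
R_glass-fibre batt = L/(kA) = 0.06/(0.0484×38.7) = 0.03203 K/W
R_brass = L/(kA) = 0.0045/(110×38.7) = 1.057×10^-6 K/W
R_total = 0.03203 K/W
Q = ΔT / R_total = 39 / 0.03203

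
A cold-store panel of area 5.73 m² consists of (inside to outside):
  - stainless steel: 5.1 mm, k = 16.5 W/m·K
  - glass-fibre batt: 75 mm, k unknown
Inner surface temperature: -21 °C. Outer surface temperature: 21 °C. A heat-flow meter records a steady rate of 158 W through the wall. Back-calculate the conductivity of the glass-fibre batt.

Series thermal resistances:
R_stainless steel = L/(kA) = 0.0051/(16.5×5.73) = 5.394×10^-5 K/W
Sum of known resistances R_other = 5.394×10^-5 K/W
Total R = ΔT/Q = 42/158 = 0.2658 K/W
R_glass-fibre batt = R_total − R_other = 0.2658 K/W
k = L/(R·A) = 0.075/(0.2658×5.73)

k ≈ 0.0492 W/(m·K)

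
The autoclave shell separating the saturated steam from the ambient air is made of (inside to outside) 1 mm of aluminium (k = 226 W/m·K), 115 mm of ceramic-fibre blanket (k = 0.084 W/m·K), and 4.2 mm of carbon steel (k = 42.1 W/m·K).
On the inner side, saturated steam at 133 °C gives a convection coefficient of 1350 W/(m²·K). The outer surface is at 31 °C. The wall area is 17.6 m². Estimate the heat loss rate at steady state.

Q ≈ 1310 W

Thermal resistances in series:
R_inner film = 1/(h_i·A) = 1/(1350×17.6) = 4.209×10^-5 K/W
R_aluminium = L/(kA) = 0.001/(226×17.6) = 2.514×10^-7 K/W
R_ceramic-fibre blanket = L/(kA) = 0.115/(0.084×17.6) = 0.07779 K/W
R_carbon steel = L/(kA) = 0.0042/(42.1×17.6) = 5.668×10^-6 K/W
R_total = 0.07783 K/W
Q = ΔT / R_total = 102 / 0.07783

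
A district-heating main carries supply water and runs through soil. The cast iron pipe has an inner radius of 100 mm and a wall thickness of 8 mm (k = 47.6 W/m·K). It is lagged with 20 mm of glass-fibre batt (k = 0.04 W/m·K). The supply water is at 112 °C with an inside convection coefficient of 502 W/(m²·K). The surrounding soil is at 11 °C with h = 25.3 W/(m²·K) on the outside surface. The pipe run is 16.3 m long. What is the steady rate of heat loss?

Treating each annulus and film as a series resistance:
R_inner film = 1/(h_i·2πr₁L) = 1/(502×2π×0.1×16.3) = 1.945×10^-4 K/W
R_cast iron pipe wall = ln(108/100)/(2π×47.6×16.3) = 1.579×10^-5 K/W
R_glass-fibre batt = ln(128/108)/(2π×0.04×16.3) = 0.04147 K/W
R_outer film = 1/(h_o·2πr_oL) = 1/(25.3×2π×0.128×16.3) = 0.003015 K/W
R_total = 0.0447 K/W
Q = ΔT/R_total = 101/0.0447

Q ≈ 2260 W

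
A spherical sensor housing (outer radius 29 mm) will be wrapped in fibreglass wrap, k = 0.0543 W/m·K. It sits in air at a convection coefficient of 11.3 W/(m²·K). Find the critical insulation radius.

r_cr ≈ 9.61 mm

For a sphere r_cr = 2k/h = 2×0.0543/11.3
r_cr = 9.61 mm; since the bare radius (29 mm) is above r_cr, any added insulation will reduce heat loss.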